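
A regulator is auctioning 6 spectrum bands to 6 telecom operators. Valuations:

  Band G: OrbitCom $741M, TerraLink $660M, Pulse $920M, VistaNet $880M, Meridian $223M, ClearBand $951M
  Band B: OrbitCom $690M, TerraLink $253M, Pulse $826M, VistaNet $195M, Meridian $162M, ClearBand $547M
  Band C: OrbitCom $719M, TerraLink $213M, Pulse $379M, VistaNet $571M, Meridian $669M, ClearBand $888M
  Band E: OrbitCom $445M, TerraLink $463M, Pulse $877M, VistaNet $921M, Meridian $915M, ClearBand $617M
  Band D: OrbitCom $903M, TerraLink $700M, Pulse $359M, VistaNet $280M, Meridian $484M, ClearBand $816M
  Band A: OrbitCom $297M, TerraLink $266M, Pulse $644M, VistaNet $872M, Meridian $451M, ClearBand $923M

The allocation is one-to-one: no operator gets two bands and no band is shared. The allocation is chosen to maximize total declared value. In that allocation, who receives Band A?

This is the linear assignment problem.
Optimal: OrbitCom→Band D ($903M), TerraLink→Band G ($660M), Pulse→Band B ($826M), VistaNet→Band A ($872M), Meridian→Band E ($915M), ClearBand→Band C ($888M) — total 903+660+826+872+915+888 = $5064M.
Max-entry greedy (repeatedly take the single best remaining cell) gives $4536M, worse by 528.
Next-best assignment: OrbitCom→Band B, TerraLink→Band D, Pulse→Band G, VistaNet→Band A, Meridian→Band E, ClearBand→Band C = $4985M.
Swapping Meridian↔Pulse (Meridian→Band B $162M, Pulse→Band E $877M) loses 702.
Every other assignment is strictly worse.
VistaNet's own top band is Band E ($921M), but forcing VistaNet→Band E and reassigning the rest optimally gives only $4902M — worse by 162.

VistaNet receives Band A.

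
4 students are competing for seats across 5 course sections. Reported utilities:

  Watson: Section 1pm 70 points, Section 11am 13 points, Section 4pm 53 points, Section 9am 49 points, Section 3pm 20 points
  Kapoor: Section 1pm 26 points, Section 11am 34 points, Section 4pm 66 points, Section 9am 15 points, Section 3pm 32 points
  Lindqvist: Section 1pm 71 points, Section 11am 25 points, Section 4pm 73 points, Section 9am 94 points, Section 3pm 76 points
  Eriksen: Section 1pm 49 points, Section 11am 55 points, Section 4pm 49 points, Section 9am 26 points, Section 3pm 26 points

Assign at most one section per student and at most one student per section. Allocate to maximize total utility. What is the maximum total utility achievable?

Max total: 285 points

Treat this as an assignment problem: match each student to one section.
Optimal: Watson→Section 1pm (70 points), Kapoor→Section 4pm (66 points), Lindqvist→Section 9am (94 points), Eriksen→Section 11am (55 points) — total 70+66+94+55 = 285 points.
Column-greedy (each section in turn goes to its best remaining student) gives 241 points, worse by 44.
Next-best assignment: Watson→Section 1pm, Kapoor→Section 4pm, Lindqvist→Section 3pm, Eriksen→Section 11am = 267 points.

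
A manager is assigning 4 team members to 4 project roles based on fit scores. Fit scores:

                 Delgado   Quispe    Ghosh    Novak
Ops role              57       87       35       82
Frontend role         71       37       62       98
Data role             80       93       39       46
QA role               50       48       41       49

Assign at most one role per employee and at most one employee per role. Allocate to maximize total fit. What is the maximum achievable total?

Max total: 306 pts

Optimal: Delgado→Data role (80 pts), Quispe→Ops role (87 pts), Ghosh→QA role (41 pts), Novak→Frontend role (98 pts) — total 80+87+41+98 = 306 pts.
Next-best assignment: Delgado→Ops role, Quispe→Data role, Ghosh→QA role, Novak→Frontend role = 289 pts.
Swapping Novak↔Ghosh (Novak→QA role 49 pts, Ghosh→Frontend role 62 pts) loses 28.
Checked against all permutations: 306 pts is optimal.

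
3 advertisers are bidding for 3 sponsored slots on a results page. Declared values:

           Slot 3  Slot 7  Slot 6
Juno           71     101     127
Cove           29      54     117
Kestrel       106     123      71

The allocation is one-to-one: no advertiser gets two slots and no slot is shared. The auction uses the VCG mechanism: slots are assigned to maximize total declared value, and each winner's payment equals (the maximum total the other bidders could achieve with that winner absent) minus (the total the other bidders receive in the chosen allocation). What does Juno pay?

Efficient allocation: Juno→Slot 7 ($101), Cove→Slot 6 ($117), Kestrel→Slot 3 ($106); total welfare W = $324.
Juno receives Slot 7 at value $101, so the others get W − 101 = $223.
Without Juno: best allocation of the remaining 2 bidders over all 3 slots is Cove→Slot 6 ($117), Kestrel→Slot 7 ($123), total $240.
VCG payment = (others' best without Juno) − (others' welfare with Juno) = 240 − 223 = $17.

Juno pays $17.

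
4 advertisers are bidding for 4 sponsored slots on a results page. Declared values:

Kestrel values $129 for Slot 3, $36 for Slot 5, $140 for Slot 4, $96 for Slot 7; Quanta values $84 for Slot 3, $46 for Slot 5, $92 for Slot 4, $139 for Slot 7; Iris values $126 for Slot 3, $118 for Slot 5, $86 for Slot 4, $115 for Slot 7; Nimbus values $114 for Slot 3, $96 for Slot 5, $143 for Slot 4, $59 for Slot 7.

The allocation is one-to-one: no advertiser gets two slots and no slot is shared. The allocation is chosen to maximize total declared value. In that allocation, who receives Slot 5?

Iris receives Slot 5.

Optimal: Kestrel→Slot 3 ($129), Quanta→Slot 7 ($139), Iris→Slot 5 ($118), Nimbus→Slot 4 ($143) — total 129+139+118+143 = $529.
Row-greedy (each advertiser in turn takes its best remaining slot) gives $501, worse by 28.
Swapping Nimbus↔Quanta (Nimbus→Slot 7 $59, Quanta→Slot 4 $92) loses 131.
Checked against all permutations: $529 is optimal.
Iris's own top slot is Slot 3 ($126), but forcing Iris→Slot 3 and reassigning the rest optimally gives only $501 — worse by 28.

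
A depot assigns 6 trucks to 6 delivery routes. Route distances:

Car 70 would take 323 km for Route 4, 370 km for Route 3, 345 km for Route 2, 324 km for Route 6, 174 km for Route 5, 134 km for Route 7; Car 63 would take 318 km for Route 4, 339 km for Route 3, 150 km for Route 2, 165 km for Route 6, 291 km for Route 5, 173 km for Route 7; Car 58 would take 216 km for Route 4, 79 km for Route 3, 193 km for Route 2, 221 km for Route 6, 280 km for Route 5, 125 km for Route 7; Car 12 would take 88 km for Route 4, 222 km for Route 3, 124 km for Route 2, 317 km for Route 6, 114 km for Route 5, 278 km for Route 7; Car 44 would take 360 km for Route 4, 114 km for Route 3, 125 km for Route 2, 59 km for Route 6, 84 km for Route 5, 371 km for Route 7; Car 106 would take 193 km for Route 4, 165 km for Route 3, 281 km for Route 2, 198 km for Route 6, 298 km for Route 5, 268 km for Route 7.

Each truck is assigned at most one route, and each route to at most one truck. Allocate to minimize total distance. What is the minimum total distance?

Min total: 729 km

Optimal: Car 70→Route 7 (134 km), Car 63→Route 2 (150 km), Car 58→Route 3 (79 km), Car 12→Route 5 (114 km), Car 44→Route 6 (59 km), Car 106→Route 4 (193 km) — total 134+150+79+114+59+193 = 729 km.
Column-greedy (each route in turn goes to its cheapest remaining truck) gives 899 km, worse by 170.
Next-best assignment: Car 70→Route 7, Car 63→Route 2, Car 58→Route 3, Car 12→Route 4, Car 44→Route 5, Car 106→Route 6 = 733 km.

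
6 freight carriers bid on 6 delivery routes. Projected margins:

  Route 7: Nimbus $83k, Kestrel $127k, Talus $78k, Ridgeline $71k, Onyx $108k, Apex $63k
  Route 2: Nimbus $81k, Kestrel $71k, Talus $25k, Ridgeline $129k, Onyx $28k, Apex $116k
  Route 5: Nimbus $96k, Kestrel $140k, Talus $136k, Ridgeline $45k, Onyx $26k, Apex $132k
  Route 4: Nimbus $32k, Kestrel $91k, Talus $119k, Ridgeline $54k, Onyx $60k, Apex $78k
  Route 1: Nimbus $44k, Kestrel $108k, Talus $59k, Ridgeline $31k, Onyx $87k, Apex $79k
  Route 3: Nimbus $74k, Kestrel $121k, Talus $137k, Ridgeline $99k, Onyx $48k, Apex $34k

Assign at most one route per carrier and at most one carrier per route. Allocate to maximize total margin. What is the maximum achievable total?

Maximum total: $671k

Optimal: Nimbus→Route 7 ($83k), Kestrel→Route 3 ($121k), Talus→Route 4 ($119k), Ridgeline→Route 2 ($129k), Onyx→Route 1 ($87k), Apex→Route 5 ($132k) — total 83+121+119+129+87+132 = $671k.
Max-entry greedy (repeatedly take the single best remaining cell) gives $625k, worse by 46.
Next-best assignment: Nimbus→Route 3, Kestrel→Route 1, Talus→Route 4, Ridgeline→Route 2, Onyx→Route 7, Apex→Route 5 = $670k.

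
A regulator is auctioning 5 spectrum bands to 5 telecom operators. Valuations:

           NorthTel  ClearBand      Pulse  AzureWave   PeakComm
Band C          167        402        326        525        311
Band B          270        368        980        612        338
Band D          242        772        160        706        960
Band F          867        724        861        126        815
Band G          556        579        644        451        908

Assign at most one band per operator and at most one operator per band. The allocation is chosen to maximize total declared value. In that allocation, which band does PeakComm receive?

This is a one-to-one assignment (maximum-weight bipartite matching).
Optimal: NorthTel→Band F ($867M), ClearBand→Band D ($772M), Pulse→Band B ($980M), AzureWave→Band C ($525M), PeakComm→Band G ($908M) — total 867+772+980+525+908 = $4052M.
Column-greedy (each band in turn goes to its best remaining operator) gives $3911M, worse by 141.
Next-best assignment: NorthTel→Band F, ClearBand→Band G, Pulse→Band B, AzureWave→Band C, PeakComm→Band D = $3911M.
Swapping Pulse↔AzureWave (Pulse→Band C $326M, AzureWave→Band B $612M) loses 567.
PeakComm's own top band is Band D ($960M), but forcing PeakComm→Band D and reassigning the rest optimally gives only $3911M — worse by 141.

PeakComm receives Band G.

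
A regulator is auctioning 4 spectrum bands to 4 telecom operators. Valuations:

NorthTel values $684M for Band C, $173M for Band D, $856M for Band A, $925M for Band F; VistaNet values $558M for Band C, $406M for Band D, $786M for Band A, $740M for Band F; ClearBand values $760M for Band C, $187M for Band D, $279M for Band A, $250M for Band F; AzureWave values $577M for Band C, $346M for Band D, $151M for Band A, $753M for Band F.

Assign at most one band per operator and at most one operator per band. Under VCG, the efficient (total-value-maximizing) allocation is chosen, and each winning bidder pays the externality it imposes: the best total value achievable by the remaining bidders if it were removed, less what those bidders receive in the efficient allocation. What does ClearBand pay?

Efficient allocation: NorthTel→Band F ($925M), VistaNet→Band A ($786M), ClearBand→Band C ($760M), AzureWave→Band D ($346M); total welfare W = $2817M.
ClearBand receives Band C at value $760M, so the others get W − 760 = $2057M.
Without ClearBand: best allocation of the remaining 3 bidders over all 4 bands is NorthTel→Band F ($925M), VistaNet→Band A ($786M), AzureWave→Band C ($577M), total $2288M.
VCG payment = (others' best without ClearBand) − (others' welfare with ClearBand) = 2288 − 2057 = $231M.

ClearBand pays $231M.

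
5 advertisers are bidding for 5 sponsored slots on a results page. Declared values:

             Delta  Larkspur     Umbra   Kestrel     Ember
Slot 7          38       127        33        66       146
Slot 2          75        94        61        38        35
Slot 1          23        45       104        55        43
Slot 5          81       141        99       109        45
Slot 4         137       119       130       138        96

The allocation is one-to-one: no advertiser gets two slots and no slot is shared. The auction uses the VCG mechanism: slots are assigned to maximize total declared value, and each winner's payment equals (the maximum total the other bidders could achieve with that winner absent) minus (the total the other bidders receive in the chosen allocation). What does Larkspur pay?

Larkspur pays $33.

Efficient allocation: Delta→Slot 2 ($75), Larkspur→Slot 5 ($141), Umbra→Slot 1 ($104), Kestrel→Slot 4 ($138), Ember→Slot 7 ($146); total welfare W = $604.
Larkspur receives Slot 5 at value $141, so the others get W − 141 = $463.
Without Larkspur: best allocation of the remaining 4 bidders over all 5 slots is Delta→Slot 4 ($137), Umbra→Slot 1 ($104), Kestrel→Slot 5 ($109), Ember→Slot 7 ($146), total $496.
VCG payment = (others' best without Larkspur) − (others' welfare with Larkspur) = 496 − 463 = $33.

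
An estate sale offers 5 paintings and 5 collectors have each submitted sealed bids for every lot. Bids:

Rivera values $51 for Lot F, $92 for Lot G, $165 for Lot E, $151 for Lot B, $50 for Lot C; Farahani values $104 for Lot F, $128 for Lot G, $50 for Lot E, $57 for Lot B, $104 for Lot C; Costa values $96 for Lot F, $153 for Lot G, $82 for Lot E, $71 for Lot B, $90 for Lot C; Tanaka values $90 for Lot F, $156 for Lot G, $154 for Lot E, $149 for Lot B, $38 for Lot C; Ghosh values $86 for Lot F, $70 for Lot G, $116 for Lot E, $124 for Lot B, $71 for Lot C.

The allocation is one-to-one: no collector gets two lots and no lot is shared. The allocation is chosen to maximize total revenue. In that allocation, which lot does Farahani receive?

This is the linear assignment problem.
Optimal: Rivera→Lot E ($165), Farahani→Lot C ($104), Costa→Lot G ($153), Tanaka→Lot B ($149), Ghosh→Lot F ($86) — total 165+104+153+149+86 = $657.
Max-entry greedy (repeatedly take the single best remaining cell) gives $639, worse by 18.
Next-best assignment: Rivera→Lot B, Farahani→Lot C, Costa→Lot G, Tanaka→Lot E, Ghosh→Lot F = $648.
Checked against all permutations: $657 is optimal.
Farahani's own top lot is Lot G ($128), but forcing Farahani→Lot G and reassigning the rest optimally gives only $618 — worse by 39.

Farahani receives Lot C.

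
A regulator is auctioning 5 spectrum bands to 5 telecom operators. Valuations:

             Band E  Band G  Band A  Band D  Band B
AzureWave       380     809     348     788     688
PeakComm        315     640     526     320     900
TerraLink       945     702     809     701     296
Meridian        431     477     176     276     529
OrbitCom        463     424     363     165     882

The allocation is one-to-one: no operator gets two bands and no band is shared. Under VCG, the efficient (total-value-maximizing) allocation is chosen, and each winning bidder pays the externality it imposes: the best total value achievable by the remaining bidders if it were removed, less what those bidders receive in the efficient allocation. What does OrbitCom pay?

Efficient allocation: AzureWave→Band D ($788M), PeakComm→Band A ($526M), TerraLink→Band E ($945M), Meridian→Band G ($477M), OrbitCom→Band B ($882M); total welfare W = $3618M.
OrbitCom receives Band B at value $882M, so the others get W − 882 = $2736M.
Without OrbitCom: best allocation of the remaining 4 bidders over all 5 bands is AzureWave→Band D ($788M), PeakComm→Band B ($900M), TerraLink→Band E ($945M), Meridian→Band G ($477M), total $3110M.
VCG payment = (others' best without OrbitCom) − (others' welfare with OrbitCom) = 3110 − 2736 = $374M.

OrbitCom pays $374M.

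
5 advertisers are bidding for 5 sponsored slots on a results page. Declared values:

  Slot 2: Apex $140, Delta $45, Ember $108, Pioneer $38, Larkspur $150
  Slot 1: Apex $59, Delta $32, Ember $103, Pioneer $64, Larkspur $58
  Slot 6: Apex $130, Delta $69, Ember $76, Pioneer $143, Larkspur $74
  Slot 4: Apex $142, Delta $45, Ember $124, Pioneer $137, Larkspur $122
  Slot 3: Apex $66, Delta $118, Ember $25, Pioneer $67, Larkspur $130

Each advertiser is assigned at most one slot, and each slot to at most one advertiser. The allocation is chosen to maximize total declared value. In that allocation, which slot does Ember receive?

Optimal: Apex→Slot 4 ($142), Delta→Slot 3 ($118), Ember→Slot 1 ($103), Pioneer→Slot 6 ($143), Larkspur→Slot 2 ($150) — total 142+118+103+143+150 = $656.
Row-greedy (each advertiser in turn takes its best remaining slot) gives $569, worse by 87.
Next-best assignment: Apex→Slot 6, Delta→Slot 3, Ember→Slot 1, Pioneer→Slot 4, Larkspur→Slot 2 = $638.
Swapping Pioneer↔Ember (Pioneer→Slot 1 $64, Ember→Slot 6 $76) loses 106.
Ember's own top slot is Slot 4 ($124), but forcing Ember→Slot 4 and reassigning the rest optimally gives only $594 — worse by 62.

Ember receives Slot 1.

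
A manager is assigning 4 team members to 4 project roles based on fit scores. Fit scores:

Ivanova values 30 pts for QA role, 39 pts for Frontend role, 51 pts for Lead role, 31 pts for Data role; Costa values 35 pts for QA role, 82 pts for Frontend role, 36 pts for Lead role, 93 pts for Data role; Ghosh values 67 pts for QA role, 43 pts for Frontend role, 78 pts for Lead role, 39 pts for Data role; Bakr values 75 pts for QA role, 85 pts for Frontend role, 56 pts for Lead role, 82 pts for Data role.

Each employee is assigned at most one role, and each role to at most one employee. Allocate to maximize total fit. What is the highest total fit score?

Maximum total: 296 pts

Optimal: Ivanova→Lead role (51 pts), Costa→Data role (93 pts), Ghosh→QA role (67 pts), Bakr→Frontend role (85 pts) — total 51+93+67+85 = 296 pts.
Column-greedy (each role in turn goes to its best remaining employee) gives 266 pts, worse by 30.
Swapping Ghosh↔Costa (Ghosh→Data role 39 pts, Costa→QA role 35 pts) loses 86.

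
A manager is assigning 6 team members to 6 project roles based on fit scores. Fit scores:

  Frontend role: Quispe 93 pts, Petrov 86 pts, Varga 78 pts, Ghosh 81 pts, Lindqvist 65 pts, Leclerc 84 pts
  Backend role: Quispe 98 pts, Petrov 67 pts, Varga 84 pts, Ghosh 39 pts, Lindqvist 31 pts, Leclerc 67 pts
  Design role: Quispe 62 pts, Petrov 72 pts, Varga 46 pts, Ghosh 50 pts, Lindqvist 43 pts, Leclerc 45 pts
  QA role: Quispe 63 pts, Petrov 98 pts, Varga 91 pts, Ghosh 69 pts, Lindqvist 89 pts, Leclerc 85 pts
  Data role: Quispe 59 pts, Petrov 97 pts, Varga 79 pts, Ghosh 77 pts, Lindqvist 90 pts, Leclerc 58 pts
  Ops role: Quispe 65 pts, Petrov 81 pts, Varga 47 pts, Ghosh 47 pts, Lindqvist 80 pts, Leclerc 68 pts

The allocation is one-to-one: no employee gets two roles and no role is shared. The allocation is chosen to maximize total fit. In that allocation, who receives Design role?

Optimal: Quispe→Backend role (98 pts), Petrov→Design role (72 pts), Varga→QA role (91 pts), Ghosh→Data role (77 pts), Lindqvist→Ops role (80 pts), Leclerc→Frontend role (84 pts) — total 98+72+91+77+80+84 = 502 pts.
Swapping Quispe↔Lindqvist (Quispe→Ops role 65 pts, Lindqvist→Backend role 31 pts) loses 82.
No other one-to-one assignment exceeds 502 pts.
Petrov's own top role is QA role (98 pts), but forcing Petrov→QA role and reassigning the rest optimally gives only 489 pts — worse by 13.

Petrov receives Design role.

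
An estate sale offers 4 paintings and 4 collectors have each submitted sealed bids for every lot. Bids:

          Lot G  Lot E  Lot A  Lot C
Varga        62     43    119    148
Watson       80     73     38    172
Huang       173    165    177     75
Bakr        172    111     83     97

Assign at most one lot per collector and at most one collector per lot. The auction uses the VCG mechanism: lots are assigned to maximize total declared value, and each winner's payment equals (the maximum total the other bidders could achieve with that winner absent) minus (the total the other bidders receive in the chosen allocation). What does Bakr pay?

Efficient allocation: Varga→Lot A ($119), Watson→Lot C ($172), Huang→Lot E ($165), Bakr→Lot G ($172); total welfare W = $628.
Bakr receives Lot G at value $172, so the others get W − 172 = $456.
Without Bakr: best allocation of the remaining 3 bidders over all 4 lots is Varga→Lot A ($119), Watson→Lot C ($172), Huang→Lot G ($173), total $464.
VCG payment = (others' best without Bakr) − (others' welfare with Bakr) = 464 − 456 = $8.

Bakr pays $8.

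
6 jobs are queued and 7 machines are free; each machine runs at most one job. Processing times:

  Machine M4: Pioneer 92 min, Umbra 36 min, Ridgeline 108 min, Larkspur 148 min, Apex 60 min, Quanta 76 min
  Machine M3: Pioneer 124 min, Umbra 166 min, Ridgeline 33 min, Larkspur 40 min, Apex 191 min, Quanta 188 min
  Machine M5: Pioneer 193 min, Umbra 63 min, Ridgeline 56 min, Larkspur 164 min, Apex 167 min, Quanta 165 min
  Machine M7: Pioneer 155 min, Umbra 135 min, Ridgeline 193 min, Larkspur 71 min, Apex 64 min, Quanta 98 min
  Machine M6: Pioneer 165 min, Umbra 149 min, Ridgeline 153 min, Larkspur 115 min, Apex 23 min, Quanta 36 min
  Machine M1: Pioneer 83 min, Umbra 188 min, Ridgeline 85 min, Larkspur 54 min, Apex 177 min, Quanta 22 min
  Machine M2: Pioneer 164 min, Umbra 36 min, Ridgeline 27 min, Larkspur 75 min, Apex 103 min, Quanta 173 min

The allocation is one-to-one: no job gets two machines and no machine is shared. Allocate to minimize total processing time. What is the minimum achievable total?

Optimal: Pioneer→Machine M4 (92 min), Umbra→Machine M5 (63 min), Ridgeline→Machine M2 (27 min), Larkspur→Machine M3 (40 min), Apex→Machine M6 (23 min), Quanta→Machine M1 (22 min) — total 92+63+27+40+23+22 = 267 min.
Column-greedy (each machine in turn goes to its cheapest remaining job) gives 416 min, worse by 149.
Next-best assignment: Pioneer→Machine M4, Umbra→Machine M2, Ridgeline→Machine M5, Larkspur→Machine M3, Apex→Machine M6, Quanta→Machine M1 = 269 min.

Min total: 267 min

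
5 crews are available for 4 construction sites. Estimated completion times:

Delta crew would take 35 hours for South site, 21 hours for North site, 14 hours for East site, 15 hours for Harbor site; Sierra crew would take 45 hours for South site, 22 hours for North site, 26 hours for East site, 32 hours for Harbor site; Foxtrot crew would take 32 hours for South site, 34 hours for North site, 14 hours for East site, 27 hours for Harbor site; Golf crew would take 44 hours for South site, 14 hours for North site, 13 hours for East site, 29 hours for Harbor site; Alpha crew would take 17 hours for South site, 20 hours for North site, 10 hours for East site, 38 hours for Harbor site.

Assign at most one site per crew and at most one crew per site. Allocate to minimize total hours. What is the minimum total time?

Optimal: Alpha crew→South site (17 hours), Golf crew→North site (14 hours), Foxtrot crew→East site (14 hours), Delta crew→Harbor site (15 hours) — total 17+14+14+15 = 60 hours.
Row-greedy (each crew in turn takes its cheapest remaining site) gives 107 hours, worse by 47.
Next-best assignment: Alpha crew→South site, Sierra crew→North site, Golf crew→East site, Delta crew→Harbor site = 67 hours.
Swapping Delta crew↔Alpha crew (Delta crew→South site 35 hours, Alpha crew→Harbor site 38 hours) adds 41.

Min total: 60 hours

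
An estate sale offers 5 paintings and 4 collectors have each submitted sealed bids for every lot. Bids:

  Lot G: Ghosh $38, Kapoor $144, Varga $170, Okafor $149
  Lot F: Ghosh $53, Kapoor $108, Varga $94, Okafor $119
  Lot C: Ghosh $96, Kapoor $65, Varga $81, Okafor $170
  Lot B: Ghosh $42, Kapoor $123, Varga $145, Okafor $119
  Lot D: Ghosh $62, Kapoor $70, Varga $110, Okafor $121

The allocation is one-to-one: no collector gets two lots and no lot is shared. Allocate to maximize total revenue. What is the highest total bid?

Maximum total: $525

Optimal: Ghosh→Lot D ($62), Kapoor→Lot B ($123), Varga→Lot G ($170), Okafor→Lot C ($170) — total 62+123+170+170 = $525.
Column-greedy (each lot in turn goes to its best remaining collector) gives $508, worse by 17.
Swapping Varga↔Kapoor (Varga→Lot B $145, Kapoor→Lot G $144) loses 4.
No other one-to-one assignment exceeds $525.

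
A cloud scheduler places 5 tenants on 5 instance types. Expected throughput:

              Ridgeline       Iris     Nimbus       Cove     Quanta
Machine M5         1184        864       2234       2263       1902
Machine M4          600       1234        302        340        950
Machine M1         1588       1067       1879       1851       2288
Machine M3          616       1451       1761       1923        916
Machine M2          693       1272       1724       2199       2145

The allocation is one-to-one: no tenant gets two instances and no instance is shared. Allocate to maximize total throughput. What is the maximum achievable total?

Maximum total: 9124 ops/s

This is the linear assignment problem.
Optimal: Ridgeline→Machine M1 (1588 ops/s), Iris→Machine M4 (1234 ops/s), Nimbus→Machine M5 (2234 ops/s), Cove→Machine M3 (1923 ops/s), Quanta→Machine M2 (2145 ops/s) — total 1588+1234+2234+1923+2145 = 9124 ops/s.
Max-entry greedy (repeatedly take the single best remaining cell) gives 8184 ops/s, worse by 940.
Next-best assignment: Ridgeline→Machine M1, Iris→Machine M4, Nimbus→Machine M3, Cove→Machine M5, Quanta→Machine M2 = 8991 ops/s.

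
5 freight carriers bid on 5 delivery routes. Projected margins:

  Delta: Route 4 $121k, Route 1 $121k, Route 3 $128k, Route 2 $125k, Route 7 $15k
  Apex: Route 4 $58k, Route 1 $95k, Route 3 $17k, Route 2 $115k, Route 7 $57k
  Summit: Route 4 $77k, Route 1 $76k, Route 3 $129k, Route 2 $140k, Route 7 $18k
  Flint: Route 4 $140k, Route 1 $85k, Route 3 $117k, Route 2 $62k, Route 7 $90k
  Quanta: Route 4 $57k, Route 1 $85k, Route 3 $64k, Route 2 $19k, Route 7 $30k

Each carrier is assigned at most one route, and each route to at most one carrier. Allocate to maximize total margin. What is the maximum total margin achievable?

Maximum total: $550k

Optimal: Delta→Route 3 ($128k), Apex→Route 7 ($57k), Summit→Route 2 ($140k), Flint→Route 4 ($140k), Quanta→Route 1 ($85k) — total 128+57+140+140+85 = $550k.
Column-greedy (each route in turn goes to its best remaining carrier) gives $535k, worse by 15.
Next-best assignment: Delta→Route 4, Apex→Route 2, Summit→Route 3, Flint→Route 7, Quanta→Route 1 = $540k.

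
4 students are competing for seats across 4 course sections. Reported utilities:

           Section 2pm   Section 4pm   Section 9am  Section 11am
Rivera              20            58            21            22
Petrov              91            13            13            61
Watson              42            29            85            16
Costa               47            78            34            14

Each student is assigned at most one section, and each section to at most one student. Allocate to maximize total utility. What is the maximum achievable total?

Optimal: Rivera→Section 11am (22 points), Petrov→Section 2pm (91 points), Watson→Section 9am (85 points), Costa→Section 4pm (78 points) — total 22+91+85+78 = 276 points.
Row-greedy (each student in turn takes its best remaining section) gives 248 points, worse by 28.
Next-best assignment: Rivera→Section 4pm, Petrov→Section 11am, Watson→Section 9am, Costa→Section 2pm = 251 points.
Swapping Petrov↔Watson (Petrov→Section 9am 13 points, Watson→Section 2pm 42 points) loses 121.
No other one-to-one assignment exceeds 276 points.

Maximum total: 276 points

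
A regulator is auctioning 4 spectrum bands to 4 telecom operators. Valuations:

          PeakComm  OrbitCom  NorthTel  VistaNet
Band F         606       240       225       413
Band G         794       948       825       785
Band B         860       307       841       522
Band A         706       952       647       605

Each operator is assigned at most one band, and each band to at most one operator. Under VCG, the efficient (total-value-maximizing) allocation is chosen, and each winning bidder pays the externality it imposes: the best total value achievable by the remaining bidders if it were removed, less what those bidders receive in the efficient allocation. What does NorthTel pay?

NorthTel pays $254M.

Efficient allocation: PeakComm→Band F ($606M), OrbitCom→Band A ($952M), NorthTel→Band B ($841M), VistaNet→Band G ($785M); total welfare W = $3184M.
NorthTel receives Band B at value $841M, so the others get W − 841 = $2343M.
Without NorthTel: best allocation of the remaining 3 bidders over all 4 bands is PeakComm→Band B ($860M), OrbitCom→Band A ($952M), VistaNet→Band G ($785M), total $2597M.
VCG payment = (others' best without NorthTel) − (others' welfare with NorthTel) = 2597 − 2343 = $254M.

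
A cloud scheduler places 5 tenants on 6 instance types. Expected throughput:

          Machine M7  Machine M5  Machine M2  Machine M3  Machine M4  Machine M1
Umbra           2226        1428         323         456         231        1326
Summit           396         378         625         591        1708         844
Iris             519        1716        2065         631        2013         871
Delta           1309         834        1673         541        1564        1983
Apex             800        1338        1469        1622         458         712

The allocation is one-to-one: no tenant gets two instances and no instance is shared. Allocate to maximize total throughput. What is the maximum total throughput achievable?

This is a one-to-one assignment (maximum-weight bipartite matching).
Optimal: Umbra→Machine M7 (2226 ops/s), Summit→Machine M4 (1708 ops/s), Iris→Machine M2 (2065 ops/s), Delta→Machine M1 (1983 ops/s), Apex→Machine M3 (1622 ops/s) — total 2226+1708+2065+1983+1622 = 9604 ops/s.
Column-greedy (each instance in turn goes to its best remaining tenant) gives 8945 ops/s, worse by 659.
Next-best assignment: Umbra→Machine M7, Summit→Machine M4, Iris→Machine M2, Delta→Machine M1, Apex→Machine M5 = 9320 ops/s.
No other one-to-one assignment exceeds 9604 ops/s.

Max total: 9604 ops/s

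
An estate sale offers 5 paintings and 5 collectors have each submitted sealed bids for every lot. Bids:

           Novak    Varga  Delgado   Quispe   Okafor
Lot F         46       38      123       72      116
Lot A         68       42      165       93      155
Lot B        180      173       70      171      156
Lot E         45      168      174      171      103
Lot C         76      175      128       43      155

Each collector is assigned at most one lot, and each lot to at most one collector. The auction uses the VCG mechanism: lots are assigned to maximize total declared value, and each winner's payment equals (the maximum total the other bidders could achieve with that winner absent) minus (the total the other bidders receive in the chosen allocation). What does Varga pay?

Efficient allocation: Novak→Lot B ($180), Varga→Lot C ($175), Delgado→Lot A ($165), Quispe→Lot E ($171), Okafor→Lot F ($116); total welfare W = $807.
Varga receives Lot C at value $175, so the others get W − 175 = $632.
Without Varga: best allocation of the remaining 4 bidders over all 5 lots is Novak→Lot B ($180), Delgado→Lot A ($165), Quispe→Lot E ($171), Okafor→Lot C ($155), total $671.
VCG payment = (others' best without Varga) − (others' welfare with Varga) = 671 − 632 = $39.

Varga pays $39.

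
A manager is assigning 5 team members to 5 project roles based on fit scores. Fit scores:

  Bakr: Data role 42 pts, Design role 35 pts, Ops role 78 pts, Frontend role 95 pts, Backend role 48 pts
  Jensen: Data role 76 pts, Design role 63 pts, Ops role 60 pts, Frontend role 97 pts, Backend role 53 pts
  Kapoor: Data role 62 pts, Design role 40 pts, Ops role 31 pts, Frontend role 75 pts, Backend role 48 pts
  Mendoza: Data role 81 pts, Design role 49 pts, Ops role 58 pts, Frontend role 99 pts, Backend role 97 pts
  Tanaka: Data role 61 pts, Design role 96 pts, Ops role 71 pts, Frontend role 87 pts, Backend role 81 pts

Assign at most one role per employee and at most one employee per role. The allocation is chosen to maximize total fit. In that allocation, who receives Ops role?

Bakr receives Ops role.

Optimal: Bakr→Ops role (78 pts), Jensen→Frontend role (97 pts), Kapoor→Data role (62 pts), Mendoza→Backend role (97 pts), Tanaka→Design role (96 pts) — total 78+97+62+97+96 = 430 pts.
Column-greedy (each role in turn goes to its best remaining employee) gives 400 pts, worse by 30.
Next-best assignment: Bakr→Ops role, Jensen→Data role, Kapoor→Frontend role, Mendoza→Backend role, Tanaka→Design role = 422 pts.
Swapping Mendoza↔Kapoor (Mendoza→Data role 81 pts, Kapoor→Backend role 48 pts) loses 30.
Bakr's own top role is Frontend role (95 pts), but forcing Bakr→Frontend role and reassigning the rest optimally gives only 410 pts — worse by 20.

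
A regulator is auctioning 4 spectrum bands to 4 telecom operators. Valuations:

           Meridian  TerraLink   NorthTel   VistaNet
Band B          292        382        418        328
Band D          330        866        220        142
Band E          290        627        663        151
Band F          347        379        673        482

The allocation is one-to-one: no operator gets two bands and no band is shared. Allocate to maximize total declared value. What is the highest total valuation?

Maximum total: $2303M

Treat this as an assignment problem: match each operator to one band.
Optimal: Meridian→Band B ($292M), TerraLink→Band D ($866M), NorthTel→Band E ($663M), VistaNet→Band F ($482M) — total 292+866+663+482 = $2303M.
Row-greedy (each operator in turn takes its best remaining band) gives $2204M, worse by 99.
Next-best assignment: Meridian→Band F, TerraLink→Band D, NorthTel→Band E, VistaNet→Band B = $2204M.
Every other assignment is strictly worse.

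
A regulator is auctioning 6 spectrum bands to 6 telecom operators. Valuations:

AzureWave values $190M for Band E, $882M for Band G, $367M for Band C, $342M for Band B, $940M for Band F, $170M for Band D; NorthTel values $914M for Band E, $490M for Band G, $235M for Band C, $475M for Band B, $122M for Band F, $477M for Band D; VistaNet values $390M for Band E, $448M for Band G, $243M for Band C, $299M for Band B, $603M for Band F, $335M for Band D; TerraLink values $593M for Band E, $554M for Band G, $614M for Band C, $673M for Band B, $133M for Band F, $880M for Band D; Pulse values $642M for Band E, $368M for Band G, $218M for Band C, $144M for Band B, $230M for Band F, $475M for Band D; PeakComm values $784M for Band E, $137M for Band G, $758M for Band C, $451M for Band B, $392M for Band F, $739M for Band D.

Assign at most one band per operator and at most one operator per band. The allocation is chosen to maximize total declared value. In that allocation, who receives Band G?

This is a one-to-one assignment (maximum-weight bipartite matching).
Optimal: AzureWave→Band G ($882M), NorthTel→Band E ($914M), VistaNet→Band F ($603M), TerraLink→Band B ($673M), Pulse→Band D ($475M), PeakComm→Band C ($758M) — total 882+914+603+673+475+758 = $4305M.
Next-best assignment: AzureWave→Band G, NorthTel→Band B, VistaNet→Band F, TerraLink→Band D, Pulse→Band E, PeakComm→Band C = $4240M.
AzureWave's own top band is Band F ($940M), but forcing AzureWave→Band F and reassigning the rest optimally gives only $4208M — worse by 97.

AzureWave receives Band G.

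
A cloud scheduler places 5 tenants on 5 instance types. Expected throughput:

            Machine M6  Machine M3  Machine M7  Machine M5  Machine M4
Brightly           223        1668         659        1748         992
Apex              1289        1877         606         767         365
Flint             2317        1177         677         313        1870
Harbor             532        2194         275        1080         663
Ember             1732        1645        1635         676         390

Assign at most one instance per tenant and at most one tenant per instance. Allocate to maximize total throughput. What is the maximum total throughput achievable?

Optimal: Brightly→Machine M5 (1748 ops/s), Apex→Machine M6 (1289 ops/s), Flint→Machine M4 (1870 ops/s), Harbor→Machine M3 (2194 ops/s), Ember→Machine M7 (1635 ops/s) — total 1748+1289+1870+2194+1635 = 8736 ops/s.
Column-greedy (each instance in turn goes to its best remaining tenant) gives 8259 ops/s, worse by 477.
No other one-to-one assignment exceeds 8736 ops/s.

Max total: 8736 ops/s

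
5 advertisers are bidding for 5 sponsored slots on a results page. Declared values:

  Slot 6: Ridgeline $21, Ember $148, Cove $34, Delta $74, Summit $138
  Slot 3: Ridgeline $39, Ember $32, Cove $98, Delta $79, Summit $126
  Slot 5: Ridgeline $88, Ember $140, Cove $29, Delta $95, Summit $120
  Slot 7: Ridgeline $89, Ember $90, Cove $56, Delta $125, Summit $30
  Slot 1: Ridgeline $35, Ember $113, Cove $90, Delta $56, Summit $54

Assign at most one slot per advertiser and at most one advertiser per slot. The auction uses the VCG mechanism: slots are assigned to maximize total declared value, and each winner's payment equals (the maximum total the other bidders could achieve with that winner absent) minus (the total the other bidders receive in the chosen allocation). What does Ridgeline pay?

Efficient allocation: Ridgeline→Slot 5 ($88), Ember→Slot 6 ($148), Cove→Slot 1 ($90), Delta→Slot 7 ($125), Summit→Slot 3 ($126); total welfare W = $577.
Ridgeline receives Slot 5 at value $88, so the others get W − 88 = $489.
Without Ridgeline: best allocation of the remaining 4 bidders over all 5 slots is Ember→Slot 5 ($140), Cove→Slot 3 ($98), Delta→Slot 7 ($125), Summit→Slot 6 ($138), total $501.
VCG payment = (others' best without Ridgeline) − (others' welfare with Ridgeline) = 501 − 489 = $12.

Ridgeline pays $12.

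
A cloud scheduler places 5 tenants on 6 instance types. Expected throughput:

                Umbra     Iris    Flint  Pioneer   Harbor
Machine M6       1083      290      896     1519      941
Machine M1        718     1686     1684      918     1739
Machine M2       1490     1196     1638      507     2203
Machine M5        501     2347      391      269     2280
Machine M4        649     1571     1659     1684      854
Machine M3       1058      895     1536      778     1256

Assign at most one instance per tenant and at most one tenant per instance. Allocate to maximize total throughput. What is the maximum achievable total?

Optimal: Umbra→Machine M6 (1083 ops/s), Iris→Machine M5 (2347 ops/s), Flint→Machine M1 (1684 ops/s), Pioneer→Machine M4 (1684 ops/s), Harbor→Machine M2 (2203 ops/s) — total 1083+2347+1684+1684+2203 = 9001 ops/s.
Column-greedy (each instance in turn goes to its best remaining tenant) gives 7892 ops/s, worse by 1109.
No other one-to-one assignment exceeds 9001 ops/s.

Maximum total: 9001 ops/s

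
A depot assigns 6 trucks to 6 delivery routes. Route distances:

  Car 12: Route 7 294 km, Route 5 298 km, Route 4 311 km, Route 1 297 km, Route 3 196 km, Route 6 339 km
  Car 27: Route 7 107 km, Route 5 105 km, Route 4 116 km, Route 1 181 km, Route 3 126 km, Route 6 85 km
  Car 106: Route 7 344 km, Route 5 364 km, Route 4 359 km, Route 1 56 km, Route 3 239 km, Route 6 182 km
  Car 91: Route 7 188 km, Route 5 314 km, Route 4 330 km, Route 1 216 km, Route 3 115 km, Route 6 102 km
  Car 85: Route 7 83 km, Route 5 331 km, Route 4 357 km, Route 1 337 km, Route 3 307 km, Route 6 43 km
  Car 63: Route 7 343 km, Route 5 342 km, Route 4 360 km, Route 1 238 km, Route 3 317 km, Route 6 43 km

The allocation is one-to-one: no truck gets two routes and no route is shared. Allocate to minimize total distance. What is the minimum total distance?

Optimal: Car 12→Route 5 (298 km), Car 27→Route 4 (116 km), Car 106→Route 1 (56 km), Car 91→Route 3 (115 km), Car 85→Route 7 (83 km), Car 63→Route 6 (43 km) — total 298+116+56+115+83+43 = 711 km.
Row-greedy (each truck in turn takes its cheapest remaining route) gives 1216 km, worse by 505.
Checked against all permutations: 711 km is optimal.

Min total: 711 km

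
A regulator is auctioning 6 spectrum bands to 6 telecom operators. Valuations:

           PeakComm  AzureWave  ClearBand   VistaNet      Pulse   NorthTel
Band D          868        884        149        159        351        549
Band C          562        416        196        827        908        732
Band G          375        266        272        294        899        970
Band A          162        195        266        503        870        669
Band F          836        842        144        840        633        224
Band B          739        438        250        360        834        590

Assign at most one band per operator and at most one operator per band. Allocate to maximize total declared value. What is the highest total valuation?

This is the linear assignment problem.
Optimal: PeakComm→Band F ($836M), AzureWave→Band D ($884M), ClearBand→Band B ($250M), VistaNet→Band C ($827M), Pulse→Band A ($870M), NorthTel→Band G ($970M) — total 836+884+250+827+870+970 = $4637M.
Max-entry greedy (repeatedly take the single best remaining cell) gives $4607M, worse by 30.
Next-best assignment: PeakComm→Band D, AzureWave→Band F, ClearBand→Band B, VistaNet→Band C, Pulse→Band A, NorthTel→Band G = $4627M.
Every other assignment is strictly worse.

Max total: $4637M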